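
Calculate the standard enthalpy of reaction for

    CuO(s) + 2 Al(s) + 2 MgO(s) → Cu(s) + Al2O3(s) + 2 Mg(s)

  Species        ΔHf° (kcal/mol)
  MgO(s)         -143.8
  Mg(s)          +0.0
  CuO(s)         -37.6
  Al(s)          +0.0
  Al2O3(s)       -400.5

ΔHrxn = -75.3 kcal/mol

ΔH°rxn = Σ nΔHf°(products) − Σ nΔHf°(reactants).
Products: 1·(+0.0) + 1·(-400.5) + 2·(+0.0) = -400.5
Reactants: 1·(-37.6) + 2·(+0.0) + 2·(-143.8) = -325.2
ΔHrxn = (-400.5) − (-325.2) = -75.3 kcal/mol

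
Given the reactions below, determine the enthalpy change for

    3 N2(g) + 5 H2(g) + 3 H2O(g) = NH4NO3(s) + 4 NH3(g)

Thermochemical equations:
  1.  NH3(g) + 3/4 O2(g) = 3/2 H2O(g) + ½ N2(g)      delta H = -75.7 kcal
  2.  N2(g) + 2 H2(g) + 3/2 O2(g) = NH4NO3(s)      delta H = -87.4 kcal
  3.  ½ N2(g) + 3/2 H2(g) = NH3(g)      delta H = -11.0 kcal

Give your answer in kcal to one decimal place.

delta H = 42.0 kcal

eq. 1 reversed and × 2 (reverse to put H2O(g) on the reactant side; ×2 to match 3 H2O(g) in the target): (-2)·(-75.7) = +151.4 kcal
eq. 2 as written (NH4NO3(s) already on the product side): -87.4 kcal
eq. 3 × 2: (2)·(-11.0) = -22.0 kcal
delta H = (-2)·(-75.7) + (1)·(-87.4) + (2)·(-11.0) = 42.0 kcal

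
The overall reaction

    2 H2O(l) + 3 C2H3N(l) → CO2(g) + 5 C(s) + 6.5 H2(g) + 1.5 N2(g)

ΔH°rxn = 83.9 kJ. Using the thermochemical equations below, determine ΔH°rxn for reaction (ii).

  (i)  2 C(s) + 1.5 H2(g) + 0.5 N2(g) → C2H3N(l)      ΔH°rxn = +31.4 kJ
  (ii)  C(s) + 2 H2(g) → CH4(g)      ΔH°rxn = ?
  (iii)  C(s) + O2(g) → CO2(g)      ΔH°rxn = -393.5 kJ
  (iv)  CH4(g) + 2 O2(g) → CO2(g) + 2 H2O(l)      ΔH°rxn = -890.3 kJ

(i) reversed and × 3 (reverse to put C2H3N(l) on the reactant side; scale by 3 for the 3 C2H3N(l)): (-3)·(+31.4) = -94.2 kJ
(ii) reversed: contributes −x
(iii) × 2: (2)·(-393.5) = -787.0 kJ
(iv) reversed (reverse to put H2O(l) on the reactant side): +890.3 kJ
+83.9 = (-94.2) + (-787.0) + (+890.3) − x
x = (+83.9 − (+9.1)) / (-1) = -74.8 kJ

ΔH°rxn = -74.8 kJ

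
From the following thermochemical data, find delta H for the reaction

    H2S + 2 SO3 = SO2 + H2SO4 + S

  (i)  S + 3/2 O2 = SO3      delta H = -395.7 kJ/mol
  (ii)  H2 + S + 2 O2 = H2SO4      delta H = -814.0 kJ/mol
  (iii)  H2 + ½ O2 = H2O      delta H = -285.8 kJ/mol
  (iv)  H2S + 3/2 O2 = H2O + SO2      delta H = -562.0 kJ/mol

(i) reversed and × 2: (-2)·(-395.7) = +791.4 kJ/mol
(ii) as written: -814.0 kJ/mol
(iii) reversed: +285.8 kJ/mol
(iv) as written: -562.0 kJ/mol
delta H = (-2)·(-395.7) + (1)·(-814.0) + (-1)·(-285.8) + (1)·(-562.0) = -298.8 kJ/mol

delta H = -298.8 kJ/mol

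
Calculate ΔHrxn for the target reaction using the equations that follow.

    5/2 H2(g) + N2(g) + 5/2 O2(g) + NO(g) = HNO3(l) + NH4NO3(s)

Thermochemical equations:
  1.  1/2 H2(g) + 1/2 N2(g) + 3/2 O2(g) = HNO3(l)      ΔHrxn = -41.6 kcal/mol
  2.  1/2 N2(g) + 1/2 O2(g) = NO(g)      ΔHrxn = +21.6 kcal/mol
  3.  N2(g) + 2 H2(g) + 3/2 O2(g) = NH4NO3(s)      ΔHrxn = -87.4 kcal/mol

ΔHrxn = -150.6 kcal/mol

eq. 1 as written (HNO3(l) already on the product side): -41.6 kcal/mol
eq. 2 reversed (NO(g) must end up as a reactant): -21.6 kcal/mol
eq. 3 as written (NH4NO3(s) already on the product side): -87.4 kcal/mol
ΔHrxn = (1)·(-41.6) + (-1)·(+21.6) + (1)·(-87.4) = -150.6 kcal/mol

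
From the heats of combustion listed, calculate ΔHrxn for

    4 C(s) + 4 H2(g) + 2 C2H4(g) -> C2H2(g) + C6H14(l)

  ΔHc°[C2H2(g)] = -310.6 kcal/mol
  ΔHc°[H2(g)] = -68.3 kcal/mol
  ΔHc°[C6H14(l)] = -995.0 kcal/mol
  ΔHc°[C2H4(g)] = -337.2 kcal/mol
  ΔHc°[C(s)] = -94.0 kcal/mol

ΔHrxn = -18.0 kcal/mol

Using ΔH = Σ nΔHc°(reactants) − Σ nΔHc°(products):
= [4·(-94.0) + 4·(-68.3) + 2·(-337.2)] − [1·(-310.6) + 1·(-995.0)]
= -18.0 kcal/mol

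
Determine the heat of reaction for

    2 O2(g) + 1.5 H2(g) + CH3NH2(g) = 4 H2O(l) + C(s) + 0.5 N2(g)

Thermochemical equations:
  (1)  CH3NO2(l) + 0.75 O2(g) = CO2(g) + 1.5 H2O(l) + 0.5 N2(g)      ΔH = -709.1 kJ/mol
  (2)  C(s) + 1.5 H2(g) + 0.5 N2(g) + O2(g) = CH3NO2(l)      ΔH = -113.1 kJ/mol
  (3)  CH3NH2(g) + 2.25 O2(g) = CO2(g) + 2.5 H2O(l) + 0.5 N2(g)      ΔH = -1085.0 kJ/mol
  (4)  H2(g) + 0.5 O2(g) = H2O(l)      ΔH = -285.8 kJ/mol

ΔH = -1120.2 kJ/mol

(1) reversed: +709.1 kJ/mol
(2) reversed: +113.1 kJ/mol
(3) as written: -1085.0 kJ/mol
(4) × 3: (3)·(-285.8) = -857.4 kJ/mol
ΔH = (-1)·(-709.1) + (-1)·(-113.1) + (1)·(-1085.0) + (3)·(-285.8) = -1120.2 kJ/mol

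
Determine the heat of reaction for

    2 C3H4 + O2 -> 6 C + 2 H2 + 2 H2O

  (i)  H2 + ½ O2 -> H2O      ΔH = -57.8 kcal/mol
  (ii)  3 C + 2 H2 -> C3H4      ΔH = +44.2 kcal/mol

(i) × 2 (×2 to match 2 H2O in the target): (2)·(-57.8) = -115.6 kcal/mol
(ii) reversed and × 2 (reverse to put C3H4 on the reactant side; scale by 2 for the 2 C3H4): (-2)·(+44.2) = -88.4 kcal/mol
ΔH = (2)·(-57.8) + (-2)·(+44.2) = -204.0 kcal/mol

ΔH = -204.0 kcal/mol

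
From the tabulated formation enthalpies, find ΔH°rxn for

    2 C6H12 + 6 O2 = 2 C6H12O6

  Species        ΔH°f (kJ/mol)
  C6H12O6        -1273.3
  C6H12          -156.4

Products: 2·(-1273.3) = -2546.6
Reactants: 2·(-156.4) + 6·(+0.0) = -312.8
ΔH°rxn = (-2546.6) − (-312.8) = -2233.8 kJ/mol

ΔH°rxn = -2233.8 kJ/mol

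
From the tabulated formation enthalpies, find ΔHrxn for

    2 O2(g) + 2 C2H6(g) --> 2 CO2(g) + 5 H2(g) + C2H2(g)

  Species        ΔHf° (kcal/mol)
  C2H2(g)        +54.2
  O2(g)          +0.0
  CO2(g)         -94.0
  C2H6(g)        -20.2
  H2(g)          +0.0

ΔHrxn = -93.4 kcal/mol

Products: 2·(-94.0) + 5·(+0.0) + 1·(+54.2) = -133.8
Reactants: 2·(+0.0) + 2·(-20.2) = -40.4
ΔHrxn = (-133.8) − (-40.4) = -93.4 kcal/mol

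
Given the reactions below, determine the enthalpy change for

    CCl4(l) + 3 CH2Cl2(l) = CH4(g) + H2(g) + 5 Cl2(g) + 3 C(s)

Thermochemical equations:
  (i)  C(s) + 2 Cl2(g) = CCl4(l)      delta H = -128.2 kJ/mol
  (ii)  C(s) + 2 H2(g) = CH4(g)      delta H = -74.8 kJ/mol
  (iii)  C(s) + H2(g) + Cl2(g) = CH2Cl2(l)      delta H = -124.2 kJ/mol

(i) reversed (reverse to put CCl4(l) on the reactant side): +128.2 kJ/mol
(ii) as written (CH4(g) already on the product side): -74.8 kJ/mol
(iii) reversed and × 3 (CH2Cl2(l) must end up as a reactant; scale by 3 for the 3 CH2Cl2(l)): (-3)·(-124.2) = +372.6 kJ/mol
delta H = (-1)·(-128.2) + (1)·(-74.8) + (-3)·(-124.2) = 426.0 kJ/mol

delta H = 426.0 kJ/mol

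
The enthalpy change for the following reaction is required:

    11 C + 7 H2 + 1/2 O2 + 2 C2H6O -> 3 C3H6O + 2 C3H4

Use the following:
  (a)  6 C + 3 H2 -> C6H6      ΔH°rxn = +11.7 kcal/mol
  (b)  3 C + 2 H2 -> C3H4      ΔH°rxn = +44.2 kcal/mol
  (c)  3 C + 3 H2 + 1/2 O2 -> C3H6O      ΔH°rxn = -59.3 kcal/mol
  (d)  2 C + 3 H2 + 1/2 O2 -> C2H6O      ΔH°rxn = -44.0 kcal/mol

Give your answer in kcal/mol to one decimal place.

ΔH°rxn = -1.5 kcal/mol

(a): not needed.
(b) × 2: (2)·(+44.2) = +88.4 kcal/mol
(c) × 3: (3)·(-59.3) = -177.9 kcal/mol
(d) reversed and × 2: (-2)·(-44.0) = +88.0 kcal/mol
Since enthalpy is a state function, ΔH°rxn = (+88.4) + (-177.9) + (+88.0) = -1.5 kcal/mol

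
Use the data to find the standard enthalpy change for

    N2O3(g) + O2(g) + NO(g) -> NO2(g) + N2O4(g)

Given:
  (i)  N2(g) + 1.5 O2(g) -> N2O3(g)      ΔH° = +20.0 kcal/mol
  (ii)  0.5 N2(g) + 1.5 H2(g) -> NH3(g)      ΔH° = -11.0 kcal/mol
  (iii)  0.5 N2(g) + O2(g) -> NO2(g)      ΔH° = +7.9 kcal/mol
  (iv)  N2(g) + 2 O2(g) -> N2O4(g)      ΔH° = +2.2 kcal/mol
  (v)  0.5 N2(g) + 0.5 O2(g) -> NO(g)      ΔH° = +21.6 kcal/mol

(i) reversed (reverse to put N2O3(g) on the reactant side): -20.0 kcal/mol
(ii): not needed (H2(g) appears nowhere else).
(iii) as written (NO2(g) already on the product side): +7.9 kcal/mol
(iv) as written (N2O4(g) already on the product side): +2.2 kcal/mol
(v) reversed (reverse to put NO(g) on the reactant side): -21.6 kcal/mol
ΔH° = (-1)·(+20.0) + (1)·(+7.9) + (1)·(+2.2) + (-1)·(+21.6) = -31.5 kcal/mol

ΔH° = -31.5 kcal/mol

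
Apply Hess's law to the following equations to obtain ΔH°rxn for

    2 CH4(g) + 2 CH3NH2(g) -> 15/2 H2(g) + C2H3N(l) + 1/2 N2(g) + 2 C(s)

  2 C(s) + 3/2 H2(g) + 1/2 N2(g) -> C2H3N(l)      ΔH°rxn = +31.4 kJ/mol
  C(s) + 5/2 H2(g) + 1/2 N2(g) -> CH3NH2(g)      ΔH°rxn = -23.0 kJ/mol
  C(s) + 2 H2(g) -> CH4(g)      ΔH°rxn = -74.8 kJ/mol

ΔH°rxn = 227.0 kJ/mol

equation 1 as written: +31.4 kJ/mol
equation 2 reversed and × 2: (-2)·(-23.0) = +46.0 kJ/mol
equation 3 reversed and × 2: (-2)·(-74.8) = +149.6 kJ/mol
ΔH°rxn = (1)·(+31.4) + (-2)·(-23.0) + (-2)·(-74.8) = 227.0 kJ/mol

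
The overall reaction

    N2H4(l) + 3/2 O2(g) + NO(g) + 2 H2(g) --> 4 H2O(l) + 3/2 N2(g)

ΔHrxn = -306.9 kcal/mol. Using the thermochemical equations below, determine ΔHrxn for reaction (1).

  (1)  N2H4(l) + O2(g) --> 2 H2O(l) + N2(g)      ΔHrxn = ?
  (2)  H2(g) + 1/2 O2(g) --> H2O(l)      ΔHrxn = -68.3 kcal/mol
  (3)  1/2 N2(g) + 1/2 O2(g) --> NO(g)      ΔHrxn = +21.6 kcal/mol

(1) as written (N2H4(l) already on the reactant side): contributes x
(2) × 2 (scale by 2 for the 2 H2(g)): (2)·(-68.3) = -136.6 kcal/mol
(3) reversed (NO(g) must end up as a reactant): -21.6 kcal/mol
-306.9 = (-136.6) + (-21.6) + x
x = (-306.9 − (-158.2)) / (1) = -148.7 kcal/mol

ΔHrxn = -148.7 kcal/mol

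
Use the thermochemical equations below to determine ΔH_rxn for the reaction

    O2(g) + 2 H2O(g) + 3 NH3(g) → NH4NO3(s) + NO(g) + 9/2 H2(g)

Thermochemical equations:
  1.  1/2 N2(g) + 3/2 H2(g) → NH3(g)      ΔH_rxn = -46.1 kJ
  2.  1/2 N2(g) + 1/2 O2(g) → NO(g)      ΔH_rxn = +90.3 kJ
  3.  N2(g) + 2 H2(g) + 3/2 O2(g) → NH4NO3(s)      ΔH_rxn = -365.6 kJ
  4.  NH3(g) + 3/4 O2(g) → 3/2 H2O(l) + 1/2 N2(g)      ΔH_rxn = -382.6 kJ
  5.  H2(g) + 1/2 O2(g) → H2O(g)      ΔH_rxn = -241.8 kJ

eq. 1 reversed and × 3: (-3)·(-46.1) = +138.3 kJ
eq. 2 as written (NO(g) already on the product side): +90.3 kJ
eq. 3 as written (NH4NO3(s) already on the product side): -365.6 kJ
eq. 4: not needed (H2O(l) appears nowhere else).
eq. 5 reversed and × 2 (reverse to put H2O(g) on the reactant side; scale by 2 for the 2 H2O(g)): (-2)·(-241.8) = +483.6 kJ
Since enthalpy is a state function, ΔH_rxn = (+138.3) + (+90.3) + (-365.6) + (+483.6) = 346.6 kJ

ΔH_rxn = 346.6 kJ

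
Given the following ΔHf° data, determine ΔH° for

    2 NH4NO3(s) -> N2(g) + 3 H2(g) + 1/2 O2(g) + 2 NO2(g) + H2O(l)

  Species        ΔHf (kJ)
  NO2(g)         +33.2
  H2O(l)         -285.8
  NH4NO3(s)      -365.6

Products: 1·(+0.0) + 3·(+0.0) + 1/2·(+0.0) + 2·(+33.2) + 1·(-285.8) = -219.4
Reactants: 2·(-365.6) = -731.2
ΔH° = (-219.4) − (-731.2) = 511.8 kJ

ΔH° = 511.8 kJ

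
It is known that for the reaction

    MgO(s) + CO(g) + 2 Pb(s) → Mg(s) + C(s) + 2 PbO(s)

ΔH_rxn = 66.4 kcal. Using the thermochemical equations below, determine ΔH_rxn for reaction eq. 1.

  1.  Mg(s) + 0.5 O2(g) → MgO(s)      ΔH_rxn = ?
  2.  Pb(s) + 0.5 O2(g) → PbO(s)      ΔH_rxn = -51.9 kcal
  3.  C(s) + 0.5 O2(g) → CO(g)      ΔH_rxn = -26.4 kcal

eq. 1 reversed (MgO(s) must end up as a reactant): contributes −x
eq. 2 × 2 (×2 to match 2 PbO(s) in the target): (2)·(-51.9) = -103.8 kcal
eq. 3 reversed (CO(g) must end up as a reactant): +26.4 kcal
+66.4 = (-103.8) + (+26.4) − x
x = (+66.4 − (-77.4)) / (-1) = -143.8 kcal

ΔH_rxn = -143.8 kcal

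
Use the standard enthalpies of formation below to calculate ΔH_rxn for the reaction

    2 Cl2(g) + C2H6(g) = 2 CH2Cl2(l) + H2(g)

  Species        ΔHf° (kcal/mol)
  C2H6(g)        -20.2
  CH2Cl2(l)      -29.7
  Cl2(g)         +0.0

ΔH°rxn = Σ nΔHf°(products) − Σ nΔHf°(reactants).
Products: 2·(-29.7) + 1·(+0.0) = -59.4
Reactants: 2·(+0.0) + 1·(-20.2) = -20.2
ΔH_rxn = (-59.4) − (-20.2) = -39.2 kcal/mol

ΔH_rxn = -39.2 kcal/mol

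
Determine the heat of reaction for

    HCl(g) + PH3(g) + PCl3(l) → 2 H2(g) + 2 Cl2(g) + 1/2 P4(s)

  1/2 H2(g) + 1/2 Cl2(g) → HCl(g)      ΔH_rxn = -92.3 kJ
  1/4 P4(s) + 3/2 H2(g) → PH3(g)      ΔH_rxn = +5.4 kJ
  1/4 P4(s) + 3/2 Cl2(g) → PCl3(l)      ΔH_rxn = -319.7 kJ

equation 1 reversed: +92.3 kJ
equation 2 reversed: -5.4 kJ
equation 3 reversed: +319.7 kJ
Combining the equations, ΔH_rxn = (+92.3) + (-5.4) + (+319.7) = 406.6 kJ

ΔH_rxn = 406.6 kJ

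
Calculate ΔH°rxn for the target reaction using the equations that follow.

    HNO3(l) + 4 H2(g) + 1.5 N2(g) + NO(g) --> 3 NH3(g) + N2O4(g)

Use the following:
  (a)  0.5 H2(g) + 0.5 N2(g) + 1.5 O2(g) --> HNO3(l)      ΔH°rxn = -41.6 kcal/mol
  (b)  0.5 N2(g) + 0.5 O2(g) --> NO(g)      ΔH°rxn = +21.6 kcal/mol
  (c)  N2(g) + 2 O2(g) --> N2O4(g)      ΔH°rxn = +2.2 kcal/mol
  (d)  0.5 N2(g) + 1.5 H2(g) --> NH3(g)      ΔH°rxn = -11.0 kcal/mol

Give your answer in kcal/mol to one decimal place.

ΔH°rxn = -10.8 kcal/mol

(a) reversed (HNO3(l) must end up as a reactant): +41.6 kcal/mol
(b) reversed (reverse to put NO(g) on the reactant side): -21.6 kcal/mol
(c) as written (N2O4(g) already on the product side): +2.2 kcal/mol
(d) × 3 (scale by 3 for the 3 NH3(g)): (3)·(-11.0) = -33.0 kcal/mol
By Hess's law, ΔH°rxn = (+41.6) + (-21.6) + (+2.2) + (-33.0) = -10.8 kcal/mol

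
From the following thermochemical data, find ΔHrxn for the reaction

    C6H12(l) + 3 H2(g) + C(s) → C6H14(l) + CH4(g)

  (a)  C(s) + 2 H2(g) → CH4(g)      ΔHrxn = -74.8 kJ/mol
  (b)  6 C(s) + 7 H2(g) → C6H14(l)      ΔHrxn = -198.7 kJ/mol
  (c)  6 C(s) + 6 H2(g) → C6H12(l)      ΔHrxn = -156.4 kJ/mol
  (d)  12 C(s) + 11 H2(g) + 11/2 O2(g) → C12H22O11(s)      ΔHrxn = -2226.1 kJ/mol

(a) as written: -74.8 kJ/mol
(b) as written: -198.7 kJ/mol
(c) reversed: +156.4 kJ/mol
(d): not needed.
ΔHrxn = (1)·(-74.8) + (1)·(-198.7) + (-1)·(-156.4) = -117.1 kJ/mol

ΔHrxn = -117.1 kJ/mol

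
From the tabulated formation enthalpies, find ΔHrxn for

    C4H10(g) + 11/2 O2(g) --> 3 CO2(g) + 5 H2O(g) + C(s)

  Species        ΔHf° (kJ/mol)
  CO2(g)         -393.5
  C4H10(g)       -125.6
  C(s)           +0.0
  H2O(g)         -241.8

Products: 3·(-393.5) + 5·(-241.8) + 1·(+0.0) = -2389.5
Reactants: 1·(-125.6) + 11/2·(+0.0) = -125.6
ΔHrxn = (-2389.5) − (-125.6) = -2263.9 kJ/mol

ΔHrxn = -2263.9 kJ/mol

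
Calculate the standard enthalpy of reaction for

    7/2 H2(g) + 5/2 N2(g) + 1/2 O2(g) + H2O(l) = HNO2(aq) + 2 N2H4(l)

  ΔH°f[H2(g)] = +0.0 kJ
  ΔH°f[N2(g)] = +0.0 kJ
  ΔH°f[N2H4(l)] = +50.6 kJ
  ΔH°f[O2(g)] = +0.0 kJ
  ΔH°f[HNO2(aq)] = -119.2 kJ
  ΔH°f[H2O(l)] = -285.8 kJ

Products: 1·(-119.2) + 2·(+50.6) = -18.0
Reactants: 7/2·(+0.0) + 5/2·(+0.0) + 1/2·(+0.0) + 1·(-285.8) = -285.8
ΔH°rxn = (-18.0) − (-285.8) = 267.8 kJ

ΔH°rxn = 267.8 kJ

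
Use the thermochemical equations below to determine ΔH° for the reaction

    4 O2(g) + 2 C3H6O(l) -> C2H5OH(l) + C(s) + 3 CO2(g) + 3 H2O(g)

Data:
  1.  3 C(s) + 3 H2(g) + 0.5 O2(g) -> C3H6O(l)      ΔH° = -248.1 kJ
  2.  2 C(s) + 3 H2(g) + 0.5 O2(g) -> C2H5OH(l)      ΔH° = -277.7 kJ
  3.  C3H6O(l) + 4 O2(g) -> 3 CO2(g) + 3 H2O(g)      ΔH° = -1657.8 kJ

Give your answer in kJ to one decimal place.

ΔH° = -1687.4 kJ

eq. 1 reversed: +248.1 kJ
eq. 2 as written (C2H5OH(l) already on the product side): -277.7 kJ
eq. 3 as written (CO2(g) already on the product side): -1657.8 kJ
Since enthalpy is a state function, ΔH° = (-1)·(-248.1) + (1)·(-277.7) + (1)·(-1657.8) = -1687.4 kJ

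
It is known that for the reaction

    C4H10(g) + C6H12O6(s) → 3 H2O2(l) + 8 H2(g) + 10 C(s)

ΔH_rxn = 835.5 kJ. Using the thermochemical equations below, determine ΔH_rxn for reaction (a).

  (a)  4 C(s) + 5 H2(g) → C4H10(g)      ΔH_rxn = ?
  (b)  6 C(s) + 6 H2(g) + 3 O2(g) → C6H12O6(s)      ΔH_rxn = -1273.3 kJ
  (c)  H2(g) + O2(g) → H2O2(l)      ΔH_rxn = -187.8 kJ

ΔH_rxn = -125.6 kJ

(a) reversed: contributes −x
(b) reversed: +1273.3 kJ
(c) × 3: (3)·(-187.8) = -563.4 kJ
+835.5 = (+1273.3) + (-563.4) − x
x = (+835.5 − (+709.9)) / (-1) = -125.6 kJ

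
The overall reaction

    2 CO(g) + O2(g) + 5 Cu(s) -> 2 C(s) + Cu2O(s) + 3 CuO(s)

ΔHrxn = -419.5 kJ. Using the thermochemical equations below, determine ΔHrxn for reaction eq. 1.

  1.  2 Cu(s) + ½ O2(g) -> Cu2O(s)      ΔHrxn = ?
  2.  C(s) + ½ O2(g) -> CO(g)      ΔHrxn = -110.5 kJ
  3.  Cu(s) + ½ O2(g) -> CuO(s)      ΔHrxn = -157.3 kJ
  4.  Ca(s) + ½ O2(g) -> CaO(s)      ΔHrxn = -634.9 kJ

eq. 1 as written (Cu2O(s) already on the product side): contributes x
eq. 2 reversed and × 2 (CO(g) must end up as a reactant; ×2 to match 2 CO(g) in the target): (-2)·(-110.5) = +221.0 kJ
eq. 3 × 3 (scale by 3 for the 3 CuO(s)): (3)·(-157.3) = -471.9 kJ
eq. 4: not needed (Ca(s) appears nowhere else).
-419.5 = (+221.0) + (-471.9) + x
x = (-419.5 − (-250.9)) / (1) = -168.6 kJ

ΔHrxn = -168.6 kJ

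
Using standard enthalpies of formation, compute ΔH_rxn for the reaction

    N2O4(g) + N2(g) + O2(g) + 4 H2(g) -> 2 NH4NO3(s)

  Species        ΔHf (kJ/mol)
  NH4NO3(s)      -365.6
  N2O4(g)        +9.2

ΔH_rxn = -740.4 kJ/mol

Products: 2·(-365.6) = -731.2
Reactants: 1·(+9.2) + 1·(+0.0) + 1·(+0.0) + 4·(+0.0) = +9.2
ΔH_rxn = (-731.2) − (+9.2) = -740.4 kJ/mol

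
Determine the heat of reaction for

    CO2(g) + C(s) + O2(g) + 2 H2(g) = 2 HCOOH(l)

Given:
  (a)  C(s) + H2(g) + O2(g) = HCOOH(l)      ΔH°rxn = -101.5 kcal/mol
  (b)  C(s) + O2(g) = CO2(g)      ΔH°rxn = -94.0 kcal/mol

(a) × 2: (2)·(-101.5) = -203.0 kcal/mol
(b) reversed: +94.0 kcal/mol
Since enthalpy is a state function, ΔH°rxn = (2)·(-101.5) + (-1)·(-94.0) = -109.0 kcal/mol

ΔH°rxn = -109.0 kcal/mol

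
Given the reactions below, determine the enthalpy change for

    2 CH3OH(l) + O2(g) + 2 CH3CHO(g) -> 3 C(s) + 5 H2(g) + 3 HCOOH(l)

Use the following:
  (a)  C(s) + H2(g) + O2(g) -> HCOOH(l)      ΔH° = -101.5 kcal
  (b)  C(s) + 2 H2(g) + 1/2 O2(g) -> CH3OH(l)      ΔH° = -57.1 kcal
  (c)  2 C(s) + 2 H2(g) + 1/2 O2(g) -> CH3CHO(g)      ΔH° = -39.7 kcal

ΔH° = -110.9 kcal

(a) × 3 (×3 to match 3 HCOOH(l) in the target): (3)·(-101.5) = -304.5 kcal
(b) reversed and × 2 (CH3OH(l) must end up as a reactant; scale by 2 for the 2 CH3OH(l)): (-2)·(-57.1) = +114.2 kcal
(c) reversed and × 2 (CH3CHO(g) must end up as a reactant; scale by 2 for the 2 CH3CHO(g)): (-2)·(-39.7) = +79.4 kcal
ΔH° = (3)·(-101.5) + (-2)·(-57.1) + (-2)·(-39.7) = -110.9 kcal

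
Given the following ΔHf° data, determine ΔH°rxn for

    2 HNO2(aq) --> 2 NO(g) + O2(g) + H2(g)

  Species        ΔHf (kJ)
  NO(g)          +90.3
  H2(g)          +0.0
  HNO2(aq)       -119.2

ΔH°rxn = 419.0 kJ

ΔH°rxn = Σ nΔHf°(products) − Σ nΔHf°(reactants).
Products: 2·(+90.3) + 1·(+0.0) + 1·(+0.0) = +180.6
Reactants: 2·(-119.2) = -238.4
ΔH°rxn = (+180.6) − (-238.4) = 419.0 kJ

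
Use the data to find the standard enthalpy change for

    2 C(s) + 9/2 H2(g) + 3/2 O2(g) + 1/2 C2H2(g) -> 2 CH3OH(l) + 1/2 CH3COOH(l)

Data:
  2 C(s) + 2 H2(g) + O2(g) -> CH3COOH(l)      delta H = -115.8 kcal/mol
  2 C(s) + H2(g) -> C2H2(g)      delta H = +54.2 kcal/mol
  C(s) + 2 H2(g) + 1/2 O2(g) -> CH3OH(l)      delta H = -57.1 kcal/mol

delta H = -199.2 kcal/mol

equation 1 × 1/2 (scale by 1/2 for the 1/2 CH3COOH(l)): (1/2)·(-115.8) = -57.9 kcal/mol
equation 2 reversed and × 1/2 (reverse to put C2H2(g) on the reactant side; scale by 1/2 for the 1/2 C2H2(g)): (-1/2)·(+54.2) = -27.1 kcal/mol
equation 3 × 2 (scale by 2 for the 2 CH3OH(l)): (2)·(-57.1) = -114.2 kcal/mol
delta H = (1/2)·(-115.8) + (-1/2)·(+54.2) + (2)·(-57.1) = -199.2 kcal/mol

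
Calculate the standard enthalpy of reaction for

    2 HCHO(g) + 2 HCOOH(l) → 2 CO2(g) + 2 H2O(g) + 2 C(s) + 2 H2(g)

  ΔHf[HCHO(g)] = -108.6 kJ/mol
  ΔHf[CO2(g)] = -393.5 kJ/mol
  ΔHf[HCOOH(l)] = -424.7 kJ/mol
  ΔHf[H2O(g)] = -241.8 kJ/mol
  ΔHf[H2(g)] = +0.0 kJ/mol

ΔHrxn = -204.0 kJ/mol

Products: 2·(-393.5) + 2·(-241.8) + 2·(+0.0) + 2·(+0.0) = -1270.6
Reactants: 2·(-108.6) + 2·(-424.7) = -1066.6
ΔHrxn = (-1270.6) − (-1066.6) = -204.0 kJ/mol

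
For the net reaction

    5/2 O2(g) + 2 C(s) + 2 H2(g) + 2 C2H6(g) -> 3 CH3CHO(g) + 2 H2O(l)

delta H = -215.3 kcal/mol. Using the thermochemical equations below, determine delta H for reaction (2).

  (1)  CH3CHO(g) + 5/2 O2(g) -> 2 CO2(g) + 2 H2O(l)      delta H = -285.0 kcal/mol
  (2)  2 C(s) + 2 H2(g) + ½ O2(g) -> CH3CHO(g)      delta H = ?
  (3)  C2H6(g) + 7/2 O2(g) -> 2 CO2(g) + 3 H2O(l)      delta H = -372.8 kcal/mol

(1) reversed and × 2: (-2)·(-285.0) = +570.0 kcal/mol
(2) as written: contributes x
(3) × 2: (2)·(-372.8) = -745.6 kcal/mol
-215.3 = (+570.0) + (-745.6) + x
x = (-215.3 − (-175.6)) / (1) = -39.7 kcal/mol

delta H = -39.7 kcal/mol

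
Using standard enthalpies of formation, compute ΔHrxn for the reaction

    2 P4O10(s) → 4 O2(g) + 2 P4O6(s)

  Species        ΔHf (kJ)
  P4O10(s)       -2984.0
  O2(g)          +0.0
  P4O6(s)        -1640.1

ΔHrxn = 2687.8 kJ

Products: 4·(+0.0) + 2·(-1640.1) = -3280.2
Reactants: 2·(-2984.0) = -5968.0
ΔHrxn = (-3280.2) − (-5968.0) = 2687.8 kJ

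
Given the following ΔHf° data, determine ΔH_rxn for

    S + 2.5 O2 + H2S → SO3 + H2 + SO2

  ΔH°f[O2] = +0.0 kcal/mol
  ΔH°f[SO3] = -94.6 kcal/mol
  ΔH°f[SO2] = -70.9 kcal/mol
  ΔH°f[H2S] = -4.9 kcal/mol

ΔH_rxn = -160.6 kcal/mol

ΔH°rxn = Σ nΔHf°(products) − Σ nΔHf°(reactants).
Products: 1·(-94.6) + 1·(+0.0) + 1·(-70.9) = -165.5
Reactants: 1·(+0.0) + 5/2·(+0.0) + 1·(-4.9) = -4.9
ΔH_rxn = (-165.5) − (-4.9) = -160.6 kcal/mol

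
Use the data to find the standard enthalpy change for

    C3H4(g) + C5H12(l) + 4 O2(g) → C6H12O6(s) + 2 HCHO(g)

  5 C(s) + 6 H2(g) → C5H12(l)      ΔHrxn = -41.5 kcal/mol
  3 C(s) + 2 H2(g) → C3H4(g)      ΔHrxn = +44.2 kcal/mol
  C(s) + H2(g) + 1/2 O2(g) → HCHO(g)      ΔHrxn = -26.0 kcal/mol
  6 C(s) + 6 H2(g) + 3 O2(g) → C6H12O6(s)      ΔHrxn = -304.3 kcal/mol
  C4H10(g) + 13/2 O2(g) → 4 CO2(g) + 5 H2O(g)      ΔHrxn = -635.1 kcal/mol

equation 1 reversed: +41.5 kcal/mol
equation 2 reversed: -44.2 kcal/mol
equation 3 × 2: (2)·(-26.0) = -52.0 kcal/mol
equation 4 as written: -304.3 kcal/mol
equation 5: not needed.
Combining the equations, ΔHrxn = (-1)·(-41.5) + (-1)·(+44.2) + (2)·(-26.0) + (1)·(-304.3) = -359.0 kcal/mol

ΔHrxn = -359.0 kcal/mol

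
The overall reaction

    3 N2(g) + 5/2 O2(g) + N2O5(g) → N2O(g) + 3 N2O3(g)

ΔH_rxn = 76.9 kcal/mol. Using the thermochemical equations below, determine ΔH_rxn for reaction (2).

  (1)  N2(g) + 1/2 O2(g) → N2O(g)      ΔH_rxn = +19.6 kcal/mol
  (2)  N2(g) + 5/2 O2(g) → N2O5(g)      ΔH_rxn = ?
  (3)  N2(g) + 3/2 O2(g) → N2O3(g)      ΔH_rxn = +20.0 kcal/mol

(1) as written: +19.6 kcal/mol
(2) reversed: contributes −x
(3) × 3: (3)·(+20.0) = +60.0 kcal/mol
+76.9 = (+19.6) + (+60.0) − x
x = (+76.9 − (+79.6)) / (-1) = 2.7 kcal/mol

ΔH_rxn = 2.7 kcal/mol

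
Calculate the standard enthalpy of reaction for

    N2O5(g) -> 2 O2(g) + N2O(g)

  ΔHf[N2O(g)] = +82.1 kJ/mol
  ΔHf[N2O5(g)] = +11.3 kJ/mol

Products: 2·(+0.0) + 1·(+82.1) = +82.1
Reactants: 1·(+11.3) = +11.3
ΔH_rxn = (+82.1) − (+11.3) = 70.8 kJ/mol

ΔH_rxn = 70.8 kJ/mol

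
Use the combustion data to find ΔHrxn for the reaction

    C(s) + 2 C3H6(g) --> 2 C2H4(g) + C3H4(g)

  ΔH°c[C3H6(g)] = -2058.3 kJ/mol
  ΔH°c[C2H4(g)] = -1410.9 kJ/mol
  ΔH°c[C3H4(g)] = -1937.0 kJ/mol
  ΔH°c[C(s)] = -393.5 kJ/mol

With combustion enthalpies, reactants minus products:
= [1·(-393.5) + 2·(-2058.3)] − [2·(-1410.9) + 1·(-1937.0)]
= 248.7 kJ/mol

ΔHrxn = 248.7 kJ/mol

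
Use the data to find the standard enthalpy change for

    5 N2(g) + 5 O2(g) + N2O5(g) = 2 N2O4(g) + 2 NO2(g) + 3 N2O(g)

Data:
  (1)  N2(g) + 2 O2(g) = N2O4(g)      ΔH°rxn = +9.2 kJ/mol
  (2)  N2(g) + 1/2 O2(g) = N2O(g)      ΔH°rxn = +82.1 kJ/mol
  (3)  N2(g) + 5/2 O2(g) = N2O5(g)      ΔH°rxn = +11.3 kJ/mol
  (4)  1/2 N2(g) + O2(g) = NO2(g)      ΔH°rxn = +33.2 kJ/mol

(1) × 2 (scale by 2 for the 2 N2O4(g)): (2)·(+9.2) = +18.4 kJ/mol
(2) × 3 (×3 to match 3 N2O(g) in the target): (3)·(+82.1) = +246.3 kJ/mol
(3) reversed (reverse to put N2O5(g) on the reactant side): -11.3 kJ/mol
(4) × 2 (×2 to match 2 NO2(g) in the target): (2)·(+33.2) = +66.4 kJ/mol
ΔH°rxn = (+18.4) + (+246.3) + (-11.3) + (+66.4) = 319.8 kJ/mol

ΔH°rxn = 319.8 kJ/mol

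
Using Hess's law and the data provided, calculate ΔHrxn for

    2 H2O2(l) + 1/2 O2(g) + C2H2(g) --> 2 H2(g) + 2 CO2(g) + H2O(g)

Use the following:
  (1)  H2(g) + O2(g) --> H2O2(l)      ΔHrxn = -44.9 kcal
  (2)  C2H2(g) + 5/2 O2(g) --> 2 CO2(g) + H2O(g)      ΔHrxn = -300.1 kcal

(1) reversed and × 2 (H2O2(l) must end up as a reactant; ×2 to match 2 H2O2(l) in the target): (-2)·(-44.9) = +89.8 kcal
(2) as written (C2H2(g) already on the reactant side): -300.1 kcal
By Hess's law, ΔHrxn = (-2)·(-44.9) + (1)·(-300.1) = -210.3 kcal

ΔHrxn = -210.3 kcal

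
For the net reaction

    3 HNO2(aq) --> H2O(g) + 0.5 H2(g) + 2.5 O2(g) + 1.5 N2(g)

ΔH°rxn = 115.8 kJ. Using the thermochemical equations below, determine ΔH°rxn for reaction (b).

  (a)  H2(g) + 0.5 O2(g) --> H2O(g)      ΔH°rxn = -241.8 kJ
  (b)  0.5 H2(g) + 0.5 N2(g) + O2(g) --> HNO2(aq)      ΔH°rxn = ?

ΔH°rxn = -119.2 kJ

(a) as written: -241.8 kJ
(b) reversed and × 3: contributes −3·x
+115.8 = (-241.8) − 3·x
x = (+115.8 − (-241.8)) / (-3) = -119.2 kJ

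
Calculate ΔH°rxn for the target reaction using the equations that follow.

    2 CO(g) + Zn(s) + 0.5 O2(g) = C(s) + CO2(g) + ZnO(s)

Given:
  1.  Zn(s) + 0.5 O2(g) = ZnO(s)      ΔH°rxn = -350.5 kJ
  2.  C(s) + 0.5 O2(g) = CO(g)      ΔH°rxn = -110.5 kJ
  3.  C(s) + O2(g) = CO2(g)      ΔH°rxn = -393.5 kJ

eq. 1 as written: -350.5 kJ
eq. 2 reversed and × 2: (-2)·(-110.5) = +221.0 kJ
eq. 3 as written: -393.5 kJ
ΔH°rxn = (1)·(-350.5) + (-2)·(-110.5) + (1)·(-393.5) = -523.0 kJ

ΔH°rxn = -523.0 kJ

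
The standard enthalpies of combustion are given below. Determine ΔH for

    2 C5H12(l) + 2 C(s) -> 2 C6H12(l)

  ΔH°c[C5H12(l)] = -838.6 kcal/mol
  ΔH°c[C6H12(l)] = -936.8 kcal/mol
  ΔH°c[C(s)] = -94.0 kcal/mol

ΔH = 8.4 kcal/mol

Using ΔH = Σ nΔHc°(reactants) − Σ nΔHc°(products):
= [2·(-838.6) + 2·(-94.0)] − [2·(-936.8)]
= 8.4 kcal/mol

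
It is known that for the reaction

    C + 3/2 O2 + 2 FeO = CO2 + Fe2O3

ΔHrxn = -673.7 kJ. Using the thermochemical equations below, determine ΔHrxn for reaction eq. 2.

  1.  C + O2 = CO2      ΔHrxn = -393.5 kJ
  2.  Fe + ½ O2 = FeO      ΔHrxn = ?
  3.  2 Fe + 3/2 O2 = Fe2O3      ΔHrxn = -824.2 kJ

ΔHrxn = -272.0 kJ

eq. 1 as written: -393.5 kJ
eq. 2 reversed and × 2: contributes −2·x
eq. 3 as written: -824.2 kJ
-673.7 = (-393.5) + (-824.2) − 2·x
x = (-673.7 − (-1217.7)) / (-2) = -272.0 kJ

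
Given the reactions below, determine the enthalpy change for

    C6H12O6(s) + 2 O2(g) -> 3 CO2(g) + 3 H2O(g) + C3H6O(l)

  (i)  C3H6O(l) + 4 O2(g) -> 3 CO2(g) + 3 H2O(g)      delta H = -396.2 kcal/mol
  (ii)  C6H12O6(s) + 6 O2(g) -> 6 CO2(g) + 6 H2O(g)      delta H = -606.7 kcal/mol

(i) reversed (reverse to put C3H6O(l) on the product side): +396.2 kcal/mol
(ii) as written (C6H12O6(s) already on the reactant side): -606.7 kcal/mol
delta H = (+396.2) + (-606.7) = -210.5 kcal/mol

delta H = -210.5 kcal/mol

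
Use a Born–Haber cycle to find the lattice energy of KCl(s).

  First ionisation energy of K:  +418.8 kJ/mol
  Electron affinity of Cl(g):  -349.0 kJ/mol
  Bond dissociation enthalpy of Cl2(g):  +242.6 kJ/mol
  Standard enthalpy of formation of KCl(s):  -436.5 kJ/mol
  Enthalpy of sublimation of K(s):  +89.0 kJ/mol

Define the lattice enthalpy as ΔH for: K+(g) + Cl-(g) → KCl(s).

U = -716.6 kJ/mol

ΔHf° = 1·ΔHsub + 1·(ΣIE) + 1/2·D(Cl2) + 1·EA + U
-436.5 = 1·(+89.0) + 1·(+418.8) + 1/2·(+242.6) + 1·(-349.0) + U
U = -436.5 − (+280.1) = -716.6 kJ/mol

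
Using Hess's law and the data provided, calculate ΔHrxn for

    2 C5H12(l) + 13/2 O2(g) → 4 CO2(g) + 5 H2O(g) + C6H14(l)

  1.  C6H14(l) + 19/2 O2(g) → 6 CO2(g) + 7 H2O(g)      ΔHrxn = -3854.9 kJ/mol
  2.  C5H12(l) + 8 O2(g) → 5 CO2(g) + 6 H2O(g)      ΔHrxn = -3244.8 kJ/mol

ΔHrxn = -2634.7 kJ/mol

eq. 1 reversed: +3854.9 kJ/mol
eq. 2 × 2: (2)·(-3244.8) = -6489.6 kJ/mol
ΔHrxn = (+3854.9) + (-6489.6) = -2634.7 kJ/mol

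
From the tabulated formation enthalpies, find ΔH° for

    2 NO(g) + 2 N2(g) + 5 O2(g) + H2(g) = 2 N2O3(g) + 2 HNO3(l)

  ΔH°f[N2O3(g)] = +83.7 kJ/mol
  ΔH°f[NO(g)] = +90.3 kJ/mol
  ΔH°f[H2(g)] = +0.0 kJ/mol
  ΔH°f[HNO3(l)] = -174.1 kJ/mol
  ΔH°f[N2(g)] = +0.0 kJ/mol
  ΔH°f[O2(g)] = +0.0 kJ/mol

ΔH° = -361.4 kJ/mol

Products: 2·(+83.7) + 2·(-174.1) = -180.8
Reactants: 2·(+90.3) + 2·(+0.0) + 5·(+0.0) + 1·(+0.0) = +180.6
ΔH° = (-180.8) − (+180.6) = -361.4 kJ/mol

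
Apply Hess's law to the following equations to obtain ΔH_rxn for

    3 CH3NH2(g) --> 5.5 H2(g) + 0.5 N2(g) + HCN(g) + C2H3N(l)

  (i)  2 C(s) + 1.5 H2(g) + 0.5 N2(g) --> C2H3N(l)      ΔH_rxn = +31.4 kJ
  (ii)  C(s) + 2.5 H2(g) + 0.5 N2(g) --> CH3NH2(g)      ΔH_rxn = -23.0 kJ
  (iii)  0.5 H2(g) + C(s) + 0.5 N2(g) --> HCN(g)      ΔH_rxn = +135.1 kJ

(i) as written (C2H3N(l) already on the product side): +31.4 kJ
(ii) reversed and × 3 (CH3NH2(g) must end up as a reactant; scale by 3 for the 3 CH3NH2(g)): (-3)·(-23.0) = +69.0 kJ
(iii) as written (HCN(g) already on the product side): +135.1 kJ
Since enthalpy is a state function, ΔH_rxn = (+31.4) + (+69.0) + (+135.1) = 235.5 kJ

ΔH_rxn = 235.5 kJ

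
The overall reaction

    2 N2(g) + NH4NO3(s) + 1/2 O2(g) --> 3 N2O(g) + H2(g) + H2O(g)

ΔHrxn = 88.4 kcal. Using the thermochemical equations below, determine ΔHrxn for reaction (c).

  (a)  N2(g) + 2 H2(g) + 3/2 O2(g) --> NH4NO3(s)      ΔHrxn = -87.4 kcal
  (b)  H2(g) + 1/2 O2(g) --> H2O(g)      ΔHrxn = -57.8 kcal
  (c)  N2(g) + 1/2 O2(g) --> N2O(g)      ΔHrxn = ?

(a) reversed (reverse to put NH4NO3(s) on the reactant side): +87.4 kcal
(b) as written (H2O(g) already on the product side): -57.8 kcal
(c) × 3 (×3 to match 3 N2O(g) in the target): contributes 3·x
+88.4 = (+87.4) + (-57.8) + 3·x
x = (+88.4 − (+29.6)) / (3) = 19.6 kcal

ΔHrxn = 19.6 kcal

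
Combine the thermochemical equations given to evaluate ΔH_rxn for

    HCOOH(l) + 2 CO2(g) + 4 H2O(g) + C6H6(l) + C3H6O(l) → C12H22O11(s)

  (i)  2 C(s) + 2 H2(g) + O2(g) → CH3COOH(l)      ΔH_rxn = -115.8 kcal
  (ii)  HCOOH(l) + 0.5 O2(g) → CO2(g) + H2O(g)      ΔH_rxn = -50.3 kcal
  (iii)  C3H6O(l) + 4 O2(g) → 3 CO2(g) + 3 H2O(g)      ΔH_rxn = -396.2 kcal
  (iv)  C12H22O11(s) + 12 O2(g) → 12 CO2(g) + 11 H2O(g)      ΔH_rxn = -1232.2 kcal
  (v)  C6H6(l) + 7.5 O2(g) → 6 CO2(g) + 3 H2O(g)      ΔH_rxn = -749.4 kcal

ΔH_rxn = 36.3 kcal

(i): not needed.
(ii) as written: -50.3 kcal
(iii) as written: -396.2 kcal
(iv) reversed: +1232.2 kcal
(v) as written: -749.4 kcal
ΔH_rxn = (1)·(-50.3) + (1)·(-396.2) + (-1)·(-1232.2) + (1)·(-749.4) = 36.3 kcal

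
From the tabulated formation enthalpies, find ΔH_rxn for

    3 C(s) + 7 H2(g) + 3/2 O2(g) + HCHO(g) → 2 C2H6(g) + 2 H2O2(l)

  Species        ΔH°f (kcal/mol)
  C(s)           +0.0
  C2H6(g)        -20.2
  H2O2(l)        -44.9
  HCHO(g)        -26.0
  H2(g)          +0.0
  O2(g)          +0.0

ΔH_rxn = -104.2 kcal/mol

Products: 2·(-20.2) + 2·(-44.9) = -130.2
Reactants: 3·(+0.0) + 7·(+0.0) + 3/2·(+0.0) + 1·(-26.0) = -26.0
ΔH_rxn = (-130.2) − (-26.0) = -104.2 kcal/mol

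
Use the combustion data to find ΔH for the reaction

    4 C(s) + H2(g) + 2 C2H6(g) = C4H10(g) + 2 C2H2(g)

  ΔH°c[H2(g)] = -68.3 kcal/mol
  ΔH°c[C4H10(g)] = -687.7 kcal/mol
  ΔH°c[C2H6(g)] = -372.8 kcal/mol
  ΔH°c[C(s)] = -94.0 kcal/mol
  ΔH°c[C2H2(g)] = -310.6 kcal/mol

Using ΔH = Σ nΔHc°(reactants) − Σ nΔHc°(products):
= [4·(-94.0) + 1·(-68.3) + 2·(-372.8)] − [1·(-687.7) + 2·(-310.6)]
= 119.0 kcal/mol

ΔH = 119.0 kcal/mol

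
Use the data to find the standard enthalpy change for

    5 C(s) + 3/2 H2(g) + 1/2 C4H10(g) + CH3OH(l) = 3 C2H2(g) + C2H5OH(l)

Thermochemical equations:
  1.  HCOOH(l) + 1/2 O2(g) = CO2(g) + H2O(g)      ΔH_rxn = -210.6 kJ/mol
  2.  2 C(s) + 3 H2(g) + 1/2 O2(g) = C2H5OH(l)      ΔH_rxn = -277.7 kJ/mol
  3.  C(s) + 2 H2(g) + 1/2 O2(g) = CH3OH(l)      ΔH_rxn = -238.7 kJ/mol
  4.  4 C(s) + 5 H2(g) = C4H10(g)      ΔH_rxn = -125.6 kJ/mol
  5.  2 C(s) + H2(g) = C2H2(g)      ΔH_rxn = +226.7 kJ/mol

ΔH_rxn = 703.9 kJ/mol

eq. 1: not needed (H2O(g) appears nowhere else).
eq. 2 as written (C2H5OH(l) already on the product side): -277.7 kJ/mol
eq. 3 reversed (reverse to put CH3OH(l) on the reactant side): +238.7 kJ/mol
eq. 4 reversed and × 1/2 (reverse to put C4H10(g) on the reactant side; ×1/2 to match 1/2 C4H10(g) in the target): (-1/2)·(-125.6) = +62.8 kJ/mol
eq. 5 × 3 (scale by 3 for the 3 C2H2(g)): (3)·(+226.7) = +680.1 kJ/mol
ΔH_rxn = (-277.7) + (+238.7) + (+62.8) + (+680.1) = 703.9 kJ/mol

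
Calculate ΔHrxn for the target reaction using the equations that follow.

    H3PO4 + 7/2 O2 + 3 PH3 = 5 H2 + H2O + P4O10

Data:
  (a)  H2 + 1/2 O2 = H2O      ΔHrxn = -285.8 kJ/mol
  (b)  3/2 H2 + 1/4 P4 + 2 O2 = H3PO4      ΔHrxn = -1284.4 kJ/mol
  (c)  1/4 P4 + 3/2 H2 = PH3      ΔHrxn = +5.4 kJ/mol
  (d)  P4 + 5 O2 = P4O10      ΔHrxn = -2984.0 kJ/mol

ΔHrxn = -2001.6 kJ/mol

(a) as written (H2O already on the product side): -285.8 kJ/mol
(b) reversed (H3PO4 must end up as a reactant): +1284.4 kJ/mol
(c) reversed and × 3 (PH3 must end up as a reactant; scale by 3 for the 3 PH3): (-3)·(+5.4) = -16.2 kJ/mol
(d) as written (P4O10 already on the product side): -2984.0 kJ/mol
By Hess's law, ΔHrxn = (1)·(-285.8) + (-1)·(-1284.4) + (-3)·(+5.4) + (1)·(-2984.0) = -2001.6 kJ/mol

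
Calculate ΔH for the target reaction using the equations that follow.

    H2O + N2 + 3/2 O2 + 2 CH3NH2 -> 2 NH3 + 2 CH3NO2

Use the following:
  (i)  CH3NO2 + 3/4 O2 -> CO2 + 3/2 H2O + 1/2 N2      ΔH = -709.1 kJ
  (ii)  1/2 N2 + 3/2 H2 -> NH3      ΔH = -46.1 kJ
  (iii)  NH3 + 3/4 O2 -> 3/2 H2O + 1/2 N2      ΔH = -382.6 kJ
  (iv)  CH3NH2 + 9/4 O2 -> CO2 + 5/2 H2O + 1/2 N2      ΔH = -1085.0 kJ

ΔH = 13.4 kJ

(i) reversed and × 2 (reverse to put CH3NO2 on the product side; scale by 2 for the 2 CH3NO2): (-2)·(-709.1) = +1418.2 kJ
(ii): not needed (H2 appears nowhere else).
(iii) reversed and × 2: (-2)·(-382.6) = +765.2 kJ
(iv) × 2 (×2 to match 2 CH3NH2 in the target): (2)·(-1085.0) = -2170.0 kJ
Since enthalpy is a state function, ΔH = (+1418.2) + (+765.2) + (-2170.0) = 13.4 kJ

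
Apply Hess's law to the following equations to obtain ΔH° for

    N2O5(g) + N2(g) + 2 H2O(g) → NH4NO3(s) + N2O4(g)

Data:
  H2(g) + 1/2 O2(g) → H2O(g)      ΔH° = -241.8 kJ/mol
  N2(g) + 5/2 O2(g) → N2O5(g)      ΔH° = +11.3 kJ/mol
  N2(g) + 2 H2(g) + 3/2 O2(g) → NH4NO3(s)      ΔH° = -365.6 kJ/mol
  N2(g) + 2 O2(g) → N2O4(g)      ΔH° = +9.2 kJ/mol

ΔH° = 115.9 kJ/mol

equation 1 reversed and × 2: (-2)·(-241.8) = +483.6 kJ/mol
equation 2 reversed: -11.3 kJ/mol
equation 3 as written: -365.6 kJ/mol
equation 4 as written: +9.2 kJ/mol
ΔH° = (-2)·(-241.8) + (-1)·(+11.3) + (1)·(-365.6) + (1)·(+9.2) = 115.9 kJ/mol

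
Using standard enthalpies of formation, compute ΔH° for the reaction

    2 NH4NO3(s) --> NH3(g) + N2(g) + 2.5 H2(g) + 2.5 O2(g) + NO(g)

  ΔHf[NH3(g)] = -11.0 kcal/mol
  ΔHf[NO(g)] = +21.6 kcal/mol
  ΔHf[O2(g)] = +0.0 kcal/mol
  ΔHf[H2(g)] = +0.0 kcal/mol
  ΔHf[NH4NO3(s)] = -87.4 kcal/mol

ΔH°rxn = Σ nΔHf°(products) − Σ nΔHf°(reactants).
Products: 1·(-11.0) + 1·(+0.0) + 5/2·(+0.0) + 5/2·(+0.0) + 1·(+21.6) = +10.6
Reactants: 2·(-87.4) = -174.8
ΔH° = (+10.6) − (-174.8) = 185.4 kcal/mol

ΔH° = 185.4 kcal/mol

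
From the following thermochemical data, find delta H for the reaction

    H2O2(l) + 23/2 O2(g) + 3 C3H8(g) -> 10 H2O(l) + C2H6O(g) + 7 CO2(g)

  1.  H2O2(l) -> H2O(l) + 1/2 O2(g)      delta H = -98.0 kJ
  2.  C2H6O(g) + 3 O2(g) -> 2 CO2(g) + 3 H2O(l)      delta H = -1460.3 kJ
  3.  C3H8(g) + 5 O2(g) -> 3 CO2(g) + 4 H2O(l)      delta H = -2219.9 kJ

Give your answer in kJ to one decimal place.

eq. 1 as written: -98.0 kJ
eq. 2 reversed: +1460.3 kJ
eq. 3 × 3: (3)·(-2219.9) = -6659.7 kJ
delta H = (1)·(-98.0) + (-1)·(-1460.3) + (3)·(-2219.9) = -5297.4 kJ

delta H = -5297.4 kJ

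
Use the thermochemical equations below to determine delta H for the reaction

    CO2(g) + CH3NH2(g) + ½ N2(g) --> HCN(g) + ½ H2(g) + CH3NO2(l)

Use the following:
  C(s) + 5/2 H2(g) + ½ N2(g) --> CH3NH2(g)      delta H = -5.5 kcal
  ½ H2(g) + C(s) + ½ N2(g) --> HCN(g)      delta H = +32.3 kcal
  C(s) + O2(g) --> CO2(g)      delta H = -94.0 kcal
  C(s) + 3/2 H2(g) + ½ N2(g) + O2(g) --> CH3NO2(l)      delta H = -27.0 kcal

delta H = 104.8 kcal

equation 1 reversed (CH3NH2(g) must end up as a reactant): +5.5 kcal
equation 2 as written (HCN(g) already on the product side): +32.3 kcal
equation 3 reversed (CO2(g) must end up as a reactant): +94.0 kcal
equation 4 as written (CH3NO2(l) already on the product side): -27.0 kcal
delta H = (+5.5) + (+32.3) + (+94.0) + (-27.0) = 104.8 kcal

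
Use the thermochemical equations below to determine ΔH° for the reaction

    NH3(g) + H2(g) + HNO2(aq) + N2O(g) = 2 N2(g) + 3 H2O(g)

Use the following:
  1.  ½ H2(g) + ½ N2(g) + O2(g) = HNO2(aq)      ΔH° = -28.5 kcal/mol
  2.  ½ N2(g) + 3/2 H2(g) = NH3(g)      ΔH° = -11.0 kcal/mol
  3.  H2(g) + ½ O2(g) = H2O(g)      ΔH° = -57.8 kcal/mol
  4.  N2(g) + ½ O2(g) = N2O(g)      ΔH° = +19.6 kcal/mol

eq. 1 reversed (HNO2(aq) must end up as a reactant): +28.5 kcal/mol
eq. 2 reversed (reverse to put NH3(g) on the reactant side): +11.0 kcal/mol
eq. 3 × 3 (×3 to match 3 H2O(g) in the target): (3)·(-57.8) = -173.4 kcal/mol
eq. 4 reversed (N2O(g) must end up as a reactant): -19.6 kcal/mol
Since enthalpy is a state function, ΔH° = (-1)·(-28.5) + (-1)·(-11.0) + (3)·(-57.8) + (-1)·(+19.6) = -153.5 kcal/mol

ΔH° = -153.5 kcal/mol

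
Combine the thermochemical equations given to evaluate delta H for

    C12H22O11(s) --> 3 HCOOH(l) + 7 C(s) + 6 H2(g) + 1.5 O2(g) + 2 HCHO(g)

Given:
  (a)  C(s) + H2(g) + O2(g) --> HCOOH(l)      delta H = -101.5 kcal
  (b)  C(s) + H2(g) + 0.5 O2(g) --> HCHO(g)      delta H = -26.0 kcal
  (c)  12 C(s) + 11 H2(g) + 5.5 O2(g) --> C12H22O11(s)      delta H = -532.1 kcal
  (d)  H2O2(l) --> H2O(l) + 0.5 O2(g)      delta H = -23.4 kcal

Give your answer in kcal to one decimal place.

(a) × 3 (scale by 3 for the 3 HCOOH(l)): (3)·(-101.5) = -304.5 kcal
(b) × 2 (scale by 2 for the 2 HCHO(g)): (2)·(-26.0) = -52.0 kcal
(c) reversed (C12H22O11(s) must end up as a reactant): +532.1 kcal
(d): not needed (H2O(l) appears nowhere else).
delta H = (-304.5) + (-52.0) + (+532.1) = 175.6 kcal

delta H = 175.6 kcal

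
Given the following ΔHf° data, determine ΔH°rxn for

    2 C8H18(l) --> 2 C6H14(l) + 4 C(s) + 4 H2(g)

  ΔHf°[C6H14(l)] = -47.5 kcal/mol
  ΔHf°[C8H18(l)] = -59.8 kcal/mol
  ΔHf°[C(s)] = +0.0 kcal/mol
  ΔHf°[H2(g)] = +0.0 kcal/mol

ΔH°rxn = 24.6 kcal/mol

Products: 2·(-47.5) + 4·(+0.0) + 4·(+0.0) = -95.0
Reactants: 2·(-59.8) = -119.6
ΔH°rxn = (-95.0) − (-119.6) = 24.6 kcal/mol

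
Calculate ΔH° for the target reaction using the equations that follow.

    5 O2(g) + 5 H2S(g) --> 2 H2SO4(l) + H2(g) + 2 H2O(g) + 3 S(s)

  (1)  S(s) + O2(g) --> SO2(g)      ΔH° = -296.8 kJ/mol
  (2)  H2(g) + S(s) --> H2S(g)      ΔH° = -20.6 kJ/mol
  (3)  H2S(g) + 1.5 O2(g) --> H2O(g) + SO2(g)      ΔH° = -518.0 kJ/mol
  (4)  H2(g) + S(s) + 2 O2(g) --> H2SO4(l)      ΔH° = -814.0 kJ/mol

(1) reversed and × 2: (-2)·(-296.8) = +593.6 kJ/mol
(2) reversed and × 3: (-3)·(-20.6) = +61.8 kJ/mol
(3) × 2 (×2 to match 2 H2O(g) in the target): (2)·(-518.0) = -1036.0 kJ/mol
(4) × 2 (scale by 2 for the 2 H2SO4(l)): (2)·(-814.0) = -1628.0 kJ/mol
Since enthalpy is a state function, ΔH° = (-2)·(-296.8) + (-3)·(-20.6) + (2)·(-518.0) + (2)·(-814.0) = -2008.6 kJ/mol

ΔH° = -2008.6 kJ/mol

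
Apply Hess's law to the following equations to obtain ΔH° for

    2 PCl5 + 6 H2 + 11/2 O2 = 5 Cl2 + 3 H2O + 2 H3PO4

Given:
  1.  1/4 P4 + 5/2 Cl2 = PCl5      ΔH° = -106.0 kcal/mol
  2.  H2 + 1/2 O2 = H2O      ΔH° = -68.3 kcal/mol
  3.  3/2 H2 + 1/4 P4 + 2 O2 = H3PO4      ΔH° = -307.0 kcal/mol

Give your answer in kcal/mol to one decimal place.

ΔH° = -606.9 kcal/mol

eq. 1 reversed and × 2 (reverse to put PCl5 on the reactant side; scale by 2 for the 2 PCl5): (-2)·(-106.0) = +212.0 kcal/mol
eq. 2 × 3 (×3 to match 3 H2O in the target): (3)·(-68.3) = -204.9 kcal/mol
eq. 3 × 2 (scale by 2 for the 2 H3PO4): (2)·(-307.0) = -614.0 kcal/mol
ΔH° = (+212.0) + (-204.9) + (-614.0) = -606.9 kcal/mol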